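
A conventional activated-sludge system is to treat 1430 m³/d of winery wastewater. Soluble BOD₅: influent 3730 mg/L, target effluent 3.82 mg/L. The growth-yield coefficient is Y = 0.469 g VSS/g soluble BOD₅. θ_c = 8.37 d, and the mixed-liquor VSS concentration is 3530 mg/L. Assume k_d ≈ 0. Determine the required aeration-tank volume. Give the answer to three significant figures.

V ≈ 5930 m³

V·X = Y·Q·ΔS·θ_c gives V = 0.469 × 1430 × (3730 − 3.82) × 8.37 / 3530 = 5925 m³.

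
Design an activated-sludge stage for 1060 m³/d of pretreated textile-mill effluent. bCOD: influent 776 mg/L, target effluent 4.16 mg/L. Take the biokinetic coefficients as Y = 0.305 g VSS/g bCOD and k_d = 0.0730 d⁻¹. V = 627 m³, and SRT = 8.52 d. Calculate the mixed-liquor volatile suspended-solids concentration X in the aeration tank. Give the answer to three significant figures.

Solving the biomass balance for X: X = Y Q (S₀−S) θ_c / [V (1+k_d θ_c)] = 0.305 × 1060 × (776 − 4.16) × 8.52 / [627 × (1 + 0.0730 × 8.52)] = 2091 mg/L.

X ≈ 2090 mg/L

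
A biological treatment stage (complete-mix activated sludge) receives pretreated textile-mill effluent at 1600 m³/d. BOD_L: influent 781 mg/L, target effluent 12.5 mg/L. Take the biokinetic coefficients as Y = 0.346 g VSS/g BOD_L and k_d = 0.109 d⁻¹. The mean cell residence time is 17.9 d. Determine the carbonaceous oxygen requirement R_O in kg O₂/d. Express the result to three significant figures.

Y_obs = Y / (1 + k_d θ_c) = 0.346 / (1 + 0.109 × 17.9) = 0.346 / 2.951 = 0.1172.
ΔS = 781 − 12.5 = 768.5 mg/L, so the substrate removal rate is 1600 × 768.5/1000 = 1230 kg BOD_L/d.
Net sludge production P_X = 0.1172 × 1230 = 144.2 kg VSS/d.
R_O = Q·ΔS − 1.42 P_X = 1230 − 204.7 = 1025 kg O₂/d.

R_O ≈ 1020 kg O₂/d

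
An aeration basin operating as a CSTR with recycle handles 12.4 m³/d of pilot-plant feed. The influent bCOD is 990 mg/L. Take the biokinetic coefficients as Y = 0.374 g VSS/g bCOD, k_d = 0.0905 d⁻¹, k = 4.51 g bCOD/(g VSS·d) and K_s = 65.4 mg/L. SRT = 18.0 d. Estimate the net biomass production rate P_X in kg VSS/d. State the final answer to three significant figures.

P_X ≈ 1.74 kg VSS/d

Effluent substrate depends only on kinetics and SRT: S = K_s(1 + k_d θ_c) / [θ_c(Yk − k_d) − 1] = 65.4 × (1 + 0.0905 × 18.0) / [18.0 × (0.374 × 4.51 − 0.0905) − 1] = 171.9 / 27.73 = 6.200 mg/L.
The observed yield is Y_obs = Y/(1 + k_d·θ_c) = 0.374 / (1 + 0.0905 × 18.0) = 0.374 / 2.629 = 0.1423 g VSS per g bCOD removed.
Mass of bCOD removed per day: Q(S₀ − S) = 12.4 × 983.8 g/m³ = 12.20 kg/d.
So the net sludge growth is P_X = 0.1423 × 12.20 = 1.735 kg VSS/d.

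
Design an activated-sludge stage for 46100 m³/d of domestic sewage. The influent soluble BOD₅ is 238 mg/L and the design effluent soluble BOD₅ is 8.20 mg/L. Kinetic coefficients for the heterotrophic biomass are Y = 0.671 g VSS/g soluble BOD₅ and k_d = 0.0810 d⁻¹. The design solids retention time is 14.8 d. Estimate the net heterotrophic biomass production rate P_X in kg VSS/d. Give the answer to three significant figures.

Correct the yield for decay: Y_obs = Y/(1 + k_d θ_c) = 0.671 / (1 + 0.0810 × 14.8) = 0.671 / 2.199 = 0.3052.
ΔS = 238 − 8.20 = 229.8 mg/L, so the substrate removal rate is 46100 × 229.8/1000 = 10594 kg soluble BOD₅/d.
So the net sludge growth is P_X = 0.3052 × 10594 = 3233 kg VSS/d.

P_X ≈ 3230 kg VSS/d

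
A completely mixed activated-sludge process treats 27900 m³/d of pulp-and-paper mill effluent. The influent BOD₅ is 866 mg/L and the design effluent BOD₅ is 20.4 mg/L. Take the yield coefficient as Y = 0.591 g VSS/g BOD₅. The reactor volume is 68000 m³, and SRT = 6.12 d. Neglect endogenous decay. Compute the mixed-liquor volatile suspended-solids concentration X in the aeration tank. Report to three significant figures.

X ≈ 1250 mg/L

From V·X = Y·Q·(S₀ − S)·θ_c (decay neglected): X = 0.591 × 27900 × (866 − 20.4) × 6.12 / 68000 = 1255 mg/L.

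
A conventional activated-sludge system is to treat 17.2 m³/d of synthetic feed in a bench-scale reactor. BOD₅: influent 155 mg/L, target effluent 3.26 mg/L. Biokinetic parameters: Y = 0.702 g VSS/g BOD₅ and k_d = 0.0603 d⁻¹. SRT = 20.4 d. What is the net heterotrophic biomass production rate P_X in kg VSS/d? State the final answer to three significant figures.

P_X ≈ 0.822 kg VSS/d

Y_obs = Y / (1 + k_d θ_c) = 0.702 / (1 + 0.0603 × 20.4) = 0.702 / 2.230 = 0.3148.
ΔS = 155 − 3.26 = 151.7 mg/L, so the substrate removal rate is 17.2 × 151.7/1000 = 2.610 kg BOD₅/d.
So the net sludge growth is P_X = 0.3148 × 2.610 = 0.8216 kg VSS/d.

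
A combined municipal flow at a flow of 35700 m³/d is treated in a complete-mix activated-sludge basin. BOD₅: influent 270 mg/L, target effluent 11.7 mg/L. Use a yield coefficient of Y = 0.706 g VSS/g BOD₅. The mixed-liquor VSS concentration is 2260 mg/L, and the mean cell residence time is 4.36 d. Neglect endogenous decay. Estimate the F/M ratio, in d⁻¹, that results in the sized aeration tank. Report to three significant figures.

V·X = Y·Q·ΔS·θ_c gives V = 0.706 × 35700 × (270 − 11.7) × 4.36 / 2260 = 12560 m³.
Food-to-microorganism ratio F/M = Q S₀ / (V X) = 35700 × 270 / (12560 × 2260) = 0.3396 d⁻¹.

F/M ≈ 0.340 d⁻¹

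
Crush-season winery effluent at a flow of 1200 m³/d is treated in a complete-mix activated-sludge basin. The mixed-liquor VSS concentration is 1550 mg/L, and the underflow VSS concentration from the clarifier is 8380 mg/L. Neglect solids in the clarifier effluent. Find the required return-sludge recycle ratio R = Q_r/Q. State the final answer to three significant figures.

Solids balance on the clarifier gives (1+R)X = R·X_r, so R = X/(X_r − X) = 1550 / (8380 − 1550) = 0.2269.

R ≈ 0.227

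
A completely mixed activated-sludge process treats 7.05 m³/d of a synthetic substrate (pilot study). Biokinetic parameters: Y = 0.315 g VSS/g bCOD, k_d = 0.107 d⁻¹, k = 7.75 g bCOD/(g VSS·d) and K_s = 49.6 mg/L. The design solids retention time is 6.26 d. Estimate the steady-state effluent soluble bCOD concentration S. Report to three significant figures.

From the Monod/SRT balance for a CMAS, S = K_s·(1+k_d θ_c)/[θ_c·(Y k − k_d) − 1] = 49.6 × (1 + 0.107 × 6.26) / [6.26 × (0.315 × 7.75 − 0.107) − 1] = 82.82 / 13.61 = 6.084 mg/L.

S ≈ 6.08 mg/L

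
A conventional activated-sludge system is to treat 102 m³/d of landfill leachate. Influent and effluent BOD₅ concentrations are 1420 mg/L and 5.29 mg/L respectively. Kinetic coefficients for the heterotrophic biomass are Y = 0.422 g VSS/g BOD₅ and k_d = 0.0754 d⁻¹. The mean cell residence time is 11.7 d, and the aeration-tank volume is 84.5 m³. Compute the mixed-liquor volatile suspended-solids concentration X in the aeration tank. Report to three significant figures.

X = Y·Q·ΔS·θ_c / [V·(1 + k_d θ_c)] = 0.422 × 102 × (1420 − 5.29) × 11.7 / [84.5 × (1 + 0.0754 × 11.7)] = 4480 mg/L.

X ≈ 4480 mg/L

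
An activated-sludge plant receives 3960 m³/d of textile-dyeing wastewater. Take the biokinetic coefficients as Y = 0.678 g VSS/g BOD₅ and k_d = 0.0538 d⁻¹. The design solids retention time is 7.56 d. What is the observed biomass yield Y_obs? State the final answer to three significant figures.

Correct the yield for decay: Y_obs = Y/(1 + k_d θ_c) = 0.678 / (1 + 0.0538 × 7.56) = 0.678 / 1.407 = 0.4820.

Y_obs ≈ 0.482 g VSS/g BOD₅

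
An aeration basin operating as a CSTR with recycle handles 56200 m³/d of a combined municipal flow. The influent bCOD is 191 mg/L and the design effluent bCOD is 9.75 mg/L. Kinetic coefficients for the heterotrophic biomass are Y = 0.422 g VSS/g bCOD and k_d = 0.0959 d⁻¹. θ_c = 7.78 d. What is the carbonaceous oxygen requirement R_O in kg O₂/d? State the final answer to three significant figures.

R_O ≈ 6690 kg O₂/d

The observed yield is Y_obs = Y/(1 + k_d·θ_c) = 0.422 / (1 + 0.0959 × 7.78) = 0.422 / 1.746 = 0.2417 g VSS per g bCOD removed.
Q·(S₀ − S) = 56200 × (191 − 9.75) × 10⁻³ = 10186 kg/d removed.
P_X = Y_obs·Q·(S₀ − S) = 0.2417 × 10186 = 2462 kg VSS/d.
R_O = Q·ΔS − 1.42 P_X = 10186 − 3496 = 6690 kg O₂/d.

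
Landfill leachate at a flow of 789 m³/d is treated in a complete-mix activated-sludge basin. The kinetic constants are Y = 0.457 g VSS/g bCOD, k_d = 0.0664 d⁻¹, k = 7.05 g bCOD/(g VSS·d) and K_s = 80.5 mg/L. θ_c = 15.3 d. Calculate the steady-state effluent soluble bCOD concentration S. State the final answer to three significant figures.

S ≈ 3.43 mg/L

From the Monod/SRT balance for a CMAS, S = K_s·(1+k_d θ_c)/[θ_c·(Y k − k_d) − 1] = 80.5 × (1 + 0.0664 × 15.3) / [15.3 × (0.457 × 7.05 − 0.0664) − 1] = 162.3 / 47.28 = 3.432 mg/L.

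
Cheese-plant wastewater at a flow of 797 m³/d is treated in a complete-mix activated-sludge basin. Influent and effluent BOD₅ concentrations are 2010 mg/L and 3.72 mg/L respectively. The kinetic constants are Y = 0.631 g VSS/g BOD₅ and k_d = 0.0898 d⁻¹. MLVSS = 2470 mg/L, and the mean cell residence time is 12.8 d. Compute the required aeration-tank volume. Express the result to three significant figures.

Steady-state biomass mass balance: V·X·(1 + k_d·θ_c) = Y·Q·(S₀ − S)·θ_c, so V = 0.631 × 797 × (2010 − 3.72) × 12.8 / [2470 × (1 + 0.0898 × 12.8)] = 1.29×10^7 / 5309 = 2433 m³.

V ≈ 2430 m³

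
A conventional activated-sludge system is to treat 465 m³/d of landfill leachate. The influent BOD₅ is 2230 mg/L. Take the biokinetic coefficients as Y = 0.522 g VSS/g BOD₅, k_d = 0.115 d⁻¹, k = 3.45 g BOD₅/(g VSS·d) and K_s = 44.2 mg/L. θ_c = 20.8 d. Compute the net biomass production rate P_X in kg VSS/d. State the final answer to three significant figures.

P_X ≈ 159 kg VSS/d

Effluent substrate depends only on kinetics and SRT: S = K_s(1 + k_d θ_c) / [θ_c(Yk − k_d) − 1] = 44.2 × (1 + 0.115 × 20.8) / [20.8 × (0.522 × 3.45 − 0.115) − 1] = 149.9 / 34.07 = 4.401 mg/L.
Correct the yield for decay: Y_obs = Y/(1 + k_d θ_c) = 0.522 / (1 + 0.115 × 20.8) = 0.522 / 3.392 = 0.1539.
Mass of BOD₅ removed per day: Q(S₀ − S) = 465 × 2226 g/m³ = 1035 kg/d.
Net biomass production P_X = Y_obs × Q·(S₀ − S) = 0.1539 × 1035 = 159.3 kg VSS/d.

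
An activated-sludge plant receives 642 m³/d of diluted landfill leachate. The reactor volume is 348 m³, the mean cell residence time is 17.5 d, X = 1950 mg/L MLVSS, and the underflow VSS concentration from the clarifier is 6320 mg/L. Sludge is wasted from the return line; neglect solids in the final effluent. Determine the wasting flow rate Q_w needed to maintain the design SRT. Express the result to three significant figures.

Q_w ≈ 6.14 m³/d

θ_c = V·X/(Q_w·X_r) when wasting from the recycle, so Q_w = V·X/(θ_c·X_r) = 348.0 × 1950 / (17.5 × 6320) = 6.136 m³/d.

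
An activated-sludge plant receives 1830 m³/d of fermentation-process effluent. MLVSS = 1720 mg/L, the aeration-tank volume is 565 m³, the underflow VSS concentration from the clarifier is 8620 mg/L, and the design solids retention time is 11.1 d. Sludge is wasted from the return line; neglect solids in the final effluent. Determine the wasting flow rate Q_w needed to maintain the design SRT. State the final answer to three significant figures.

Q_w ≈ 10.2 m³/d

θ_c = V·X/(Q_w·X_r) when wasting from the recycle, so Q_w = V·X/(θ_c·X_r) = 565.0 × 1720 / (11.1 × 8620) = 10.16 m³/d.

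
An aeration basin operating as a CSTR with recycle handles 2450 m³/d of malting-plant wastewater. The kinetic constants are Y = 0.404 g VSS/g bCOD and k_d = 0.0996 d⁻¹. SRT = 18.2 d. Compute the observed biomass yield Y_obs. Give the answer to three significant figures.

Y_obs ≈ 0.144 g VSS/g bCOD

Correct the yield for decay: Y_obs = Y/(1 + k_d θ_c) = 0.404 / (1 + 0.0996 × 18.2) = 0.404 / 2.813 = 0.1436.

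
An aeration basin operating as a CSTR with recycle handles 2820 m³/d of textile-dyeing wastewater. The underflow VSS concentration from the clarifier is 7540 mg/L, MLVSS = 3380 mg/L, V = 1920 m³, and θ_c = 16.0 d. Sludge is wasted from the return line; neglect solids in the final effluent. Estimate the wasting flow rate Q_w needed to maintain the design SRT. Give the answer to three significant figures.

Q_w ≈ 53.8 m³/d

θ_c = V·X/(Q_w·X_r) when wasting from the recycle, so Q_w = V·X/(θ_c·X_r) = 1920 × 3380 / (16.0 × 7540) = 53.79 m³/d.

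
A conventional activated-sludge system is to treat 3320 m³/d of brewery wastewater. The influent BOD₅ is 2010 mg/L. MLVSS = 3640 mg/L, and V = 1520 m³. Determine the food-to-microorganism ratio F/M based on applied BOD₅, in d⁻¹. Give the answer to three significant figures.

Food-to-microorganism ratio F/M = Q S₀ / (V X) = 3320 × 2010 / (1520 × 3640) = 1.206 d⁻¹.

F/M ≈ 1.21 d⁻¹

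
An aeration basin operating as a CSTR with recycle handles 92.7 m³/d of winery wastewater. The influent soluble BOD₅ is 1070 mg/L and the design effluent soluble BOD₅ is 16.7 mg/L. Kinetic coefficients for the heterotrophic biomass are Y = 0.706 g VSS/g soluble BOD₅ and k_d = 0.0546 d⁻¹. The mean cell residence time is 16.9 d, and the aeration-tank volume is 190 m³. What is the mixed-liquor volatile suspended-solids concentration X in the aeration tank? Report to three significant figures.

X ≈ 3190 mg/L

Solving the biomass balance for X: X = Y Q (S₀−S) θ_c / [V (1+k_d θ_c)] = 0.706 × 92.7 × (1070 − 16.7) × 16.9 / [190 × (1 + 0.0546 × 16.9)] = 3189 mg/L.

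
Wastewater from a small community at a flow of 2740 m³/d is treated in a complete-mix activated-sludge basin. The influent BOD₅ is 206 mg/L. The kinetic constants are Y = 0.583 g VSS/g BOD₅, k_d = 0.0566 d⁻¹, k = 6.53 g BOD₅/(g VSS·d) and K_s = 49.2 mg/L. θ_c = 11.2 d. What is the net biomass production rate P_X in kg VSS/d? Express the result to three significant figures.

From the Monod/SRT balance for a CMAS, S = K_s·(1+k_d θ_c)/[θ_c·(Y k − k_d) − 1] = 49.2 × (1 + 0.0566 × 11.2) / [11.2 × (0.583 × 6.53 − 0.0566) − 1] = 80.39 / 41.00 = 1.960 mg/L.
Y_obs = Y / (1 + k_d θ_c) = 0.583 / (1 + 0.0566 × 11.2) = 0.583 / 1.634 = 0.3568.
ΔS = 206 − 1.96 = 204.0 mg/L, so the substrate removal rate is 2740 × 204.0/1000 = 559.1 kg BOD₅/d.
Biomass produced: P_X = Y_obs·Q·ΔS = 0.3568 × 559.1 ≈ 199.5 kg VSS/d.

P_X ≈ 199 kg VSS/d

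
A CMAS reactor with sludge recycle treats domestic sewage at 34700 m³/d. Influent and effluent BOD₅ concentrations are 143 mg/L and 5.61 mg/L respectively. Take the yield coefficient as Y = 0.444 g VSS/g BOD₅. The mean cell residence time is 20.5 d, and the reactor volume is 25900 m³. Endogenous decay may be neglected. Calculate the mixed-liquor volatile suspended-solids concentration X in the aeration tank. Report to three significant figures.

X ≈ 1680 mg/L

From V·X = Y·Q·(S₀ − S)·θ_c (decay neglected): X = 0.444 × 34700 × (143 − 5.61) × 20.5 / 25900 = 1675 mg/L.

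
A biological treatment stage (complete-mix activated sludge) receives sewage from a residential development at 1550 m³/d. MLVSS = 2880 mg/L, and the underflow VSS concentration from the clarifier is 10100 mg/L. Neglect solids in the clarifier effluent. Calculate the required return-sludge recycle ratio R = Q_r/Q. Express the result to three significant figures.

R ≈ 0.399

Mass balance around the secondary clarifier (neglecting effluent solids): R = X / (X_r − X) = 2880 / (10100 − 2880) = 0.3989.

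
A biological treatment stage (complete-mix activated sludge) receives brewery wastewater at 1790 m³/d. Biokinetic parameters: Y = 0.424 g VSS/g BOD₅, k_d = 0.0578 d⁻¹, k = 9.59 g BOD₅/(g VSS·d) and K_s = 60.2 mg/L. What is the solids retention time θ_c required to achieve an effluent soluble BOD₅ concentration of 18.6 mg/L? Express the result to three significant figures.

From 1/θ_c = Y·k·S/(K_s + S) − k_d: Y·k·S/(K_s+S) = 0.424 × 9.59 × 18.6 / (60.2 + 18.6) = 0.9598 d⁻¹.
1/θ_c = 0.9598 − 0.0578 = 0.9020 d⁻¹, so θ_c = 1.109 d.

θ_c ≈ 1.11 d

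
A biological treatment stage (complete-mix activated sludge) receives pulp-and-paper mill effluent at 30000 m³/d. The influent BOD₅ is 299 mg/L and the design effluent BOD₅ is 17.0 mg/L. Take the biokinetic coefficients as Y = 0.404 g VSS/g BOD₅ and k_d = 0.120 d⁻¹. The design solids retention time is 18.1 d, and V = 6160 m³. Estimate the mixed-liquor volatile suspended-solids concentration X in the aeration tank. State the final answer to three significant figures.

X ≈ 3170 mg/L

X = Y·Q·ΔS·θ_c / [V·(1 + k_d θ_c)] = 0.404 × 30000 × (299 − 17.0) × 18.1 / [6160 × (1 + 0.120 × 18.1)] = 3166 mg/L.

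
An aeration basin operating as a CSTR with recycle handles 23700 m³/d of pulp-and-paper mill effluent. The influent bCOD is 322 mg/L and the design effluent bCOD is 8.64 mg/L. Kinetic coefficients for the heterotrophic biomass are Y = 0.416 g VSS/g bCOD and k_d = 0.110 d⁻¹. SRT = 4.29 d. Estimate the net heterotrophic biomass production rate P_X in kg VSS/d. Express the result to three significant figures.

P_X ≈ 2100 kg VSS/d

Y_obs = Y / (1 + k_d θ_c) = 0.416 / (1 + 0.110 × 4.29) = 0.416 / 1.472 = 0.2826.
Mass of bCOD removed per day: Q(S₀ − S) = 23700 × 313.4 g/m³ = 7427 kg/d.
Net biomass production P_X = Y_obs × Q·(S₀ − S) = 0.2826 × 7427 = 2099 kg VSS/d.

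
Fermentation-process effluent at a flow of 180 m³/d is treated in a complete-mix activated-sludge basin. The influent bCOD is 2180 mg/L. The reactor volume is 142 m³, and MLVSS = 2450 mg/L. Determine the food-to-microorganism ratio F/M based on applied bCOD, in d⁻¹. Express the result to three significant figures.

F/M = Q·S₀ / (V·X) = 180 × 2180 / (142.0 × 2450) = 1.128 g bCOD·(g VSS·d)⁻¹.

F/M ≈ 1.13 d⁻¹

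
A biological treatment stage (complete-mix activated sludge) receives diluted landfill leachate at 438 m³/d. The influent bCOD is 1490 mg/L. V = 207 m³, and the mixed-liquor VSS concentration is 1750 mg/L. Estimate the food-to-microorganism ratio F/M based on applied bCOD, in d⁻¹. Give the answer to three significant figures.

F/M = applied load / biomass = Q·S₀/(V·X) = 438 × 1490 / (207.0 × 1750) = 1.802 d⁻¹.

F/M ≈ 1.80 d⁻¹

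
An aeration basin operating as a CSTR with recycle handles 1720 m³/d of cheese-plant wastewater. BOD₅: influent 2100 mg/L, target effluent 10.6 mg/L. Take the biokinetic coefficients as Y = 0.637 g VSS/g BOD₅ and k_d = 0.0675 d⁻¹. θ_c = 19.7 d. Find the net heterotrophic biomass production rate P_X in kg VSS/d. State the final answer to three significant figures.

Y_obs = Y / (1 + k_d θ_c) = 0.637 / (1 + 0.0675 × 19.7) = 0.637 / 2.330 = 0.2734.
Substrate removed = Q·(S₀ − S) = 1720 m³/d × (2100 − 10.6) g/m³ = 3.59×10^6 g/d = 3594 kg/d.
Net biomass production P_X = Y_obs × Q·(S₀ − S) = 0.2734 × 3594 = 982.6 kg VSS/d.

P_X ≈ 983 kg VSS/d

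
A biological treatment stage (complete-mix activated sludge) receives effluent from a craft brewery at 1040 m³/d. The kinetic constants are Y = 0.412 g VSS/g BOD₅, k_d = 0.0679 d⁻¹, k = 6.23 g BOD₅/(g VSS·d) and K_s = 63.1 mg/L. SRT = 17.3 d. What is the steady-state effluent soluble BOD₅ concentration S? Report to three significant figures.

From the Monod/SRT balance for a CMAS, S = K_s·(1+k_d θ_c)/[θ_c·(Y k − k_d) − 1] = 63.1 × (1 + 0.0679 × 17.3) / [17.3 × (0.412 × 6.23 − 0.0679) − 1] = 137.2 / 42.23 = 3.249 mg/L.

S ≈ 3.25 mg/L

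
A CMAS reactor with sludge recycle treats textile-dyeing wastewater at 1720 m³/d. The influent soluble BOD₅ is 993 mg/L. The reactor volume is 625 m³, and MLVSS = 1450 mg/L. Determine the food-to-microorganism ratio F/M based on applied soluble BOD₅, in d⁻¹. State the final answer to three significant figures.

F/M ≈ 1.88 d⁻¹

F/M = Q·S₀ / (V·X) = 1720 × 993 / (625.0 × 1450) = 1.885 g soluble BOD₅·(g VSS·d)⁻¹.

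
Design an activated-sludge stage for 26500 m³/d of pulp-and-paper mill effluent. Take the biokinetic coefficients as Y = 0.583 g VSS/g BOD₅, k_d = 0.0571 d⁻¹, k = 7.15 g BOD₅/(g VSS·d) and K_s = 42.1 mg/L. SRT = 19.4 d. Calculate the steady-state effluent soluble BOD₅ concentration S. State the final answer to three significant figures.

S ≈ 1.13 mg/L

From the Monod/SRT balance for a CMAS, S = K_s·(1+k_d θ_c)/[θ_c·(Y k − k_d) − 1] = 42.1 × (1 + 0.0571 × 19.4) / [19.4 × (0.583 × 7.15 − 0.0571) − 1] = 88.74 / 78.76 = 1.127 mg/L.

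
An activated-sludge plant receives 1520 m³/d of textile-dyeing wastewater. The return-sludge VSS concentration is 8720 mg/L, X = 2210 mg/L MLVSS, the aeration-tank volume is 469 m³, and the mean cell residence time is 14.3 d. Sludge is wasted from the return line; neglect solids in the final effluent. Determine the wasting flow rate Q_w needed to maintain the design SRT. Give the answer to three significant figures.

Q_w ≈ 8.31 m³/d

θ_c = V·X/(Q_w·X_r) when wasting from the recycle, so Q_w = V·X/(θ_c·X_r) = 469.0 × 2210 / (14.3 × 8720) = 8.312 m³/d.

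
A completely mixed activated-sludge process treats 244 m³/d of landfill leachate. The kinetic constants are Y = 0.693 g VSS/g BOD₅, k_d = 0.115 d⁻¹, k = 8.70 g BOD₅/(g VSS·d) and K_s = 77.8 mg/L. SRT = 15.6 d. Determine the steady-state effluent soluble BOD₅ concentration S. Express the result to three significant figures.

Effluent substrate depends only on kinetics and SRT: S = K_s(1 + k_d θ_c) / [θ_c(Yk − k_d) − 1] = 77.8 × (1 + 0.115 × 15.6) / [15.6 × (0.693 × 8.70 − 0.115) − 1] = 217.4 / 91.26 = 2.382 mg/L.

S ≈ 2.38 mg/L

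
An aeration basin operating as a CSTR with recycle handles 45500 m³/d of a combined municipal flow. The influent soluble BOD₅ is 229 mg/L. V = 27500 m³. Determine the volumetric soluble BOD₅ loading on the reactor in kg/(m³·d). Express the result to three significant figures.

L_v ≈ 0.379 kg soluble BOD₅/(m³·d)

L_v = Q S₀ / V = 45500 × 229 × 10⁻³ / 27500 = 0.3789 kg/(m³·d).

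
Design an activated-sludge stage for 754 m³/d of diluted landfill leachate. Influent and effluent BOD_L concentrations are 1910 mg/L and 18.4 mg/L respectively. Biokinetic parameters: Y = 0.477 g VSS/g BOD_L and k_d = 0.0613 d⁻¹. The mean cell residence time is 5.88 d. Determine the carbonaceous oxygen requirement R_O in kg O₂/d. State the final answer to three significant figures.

R_O ≈ 716 kg O₂/d

Observed yield with endogenous decay: Y_obs = Y / (1 + k_d·θ_c) = 0.477 / (1 + 0.0613 × 5.88) = 0.477 / 1.360 = 0.3506 g VSS/g BOD_L.
Substrate removed = Q·(S₀ − S) = 754 m³/d × (1910 − 18.4) g/m³ = 1.43×10^6 g/d = 1426 kg/d.
Net sludge production P_X = 0.3506 × 1426 = 500.1 kg VSS/d.
R_O = Q·(S₀ − S) − 1.42·P_X = 1426 − 1.42 × 500.1 = 716.2 kg O₂/d.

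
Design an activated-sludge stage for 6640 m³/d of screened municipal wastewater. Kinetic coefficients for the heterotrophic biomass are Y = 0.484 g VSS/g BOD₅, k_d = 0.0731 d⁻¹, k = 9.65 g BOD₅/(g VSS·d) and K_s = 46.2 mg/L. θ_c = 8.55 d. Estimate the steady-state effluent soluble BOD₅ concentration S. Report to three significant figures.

Effluent substrate depends only on kinetics and SRT: S = K_s(1 + k_d θ_c) / [θ_c(Yk − k_d) − 1] = 46.2 × (1 + 0.0731 × 8.55) / [8.55 × (0.484 × 9.65 − 0.0731) − 1] = 75.08 / 38.31 = 1.960 mg/L.

S ≈ 1.96 mg/L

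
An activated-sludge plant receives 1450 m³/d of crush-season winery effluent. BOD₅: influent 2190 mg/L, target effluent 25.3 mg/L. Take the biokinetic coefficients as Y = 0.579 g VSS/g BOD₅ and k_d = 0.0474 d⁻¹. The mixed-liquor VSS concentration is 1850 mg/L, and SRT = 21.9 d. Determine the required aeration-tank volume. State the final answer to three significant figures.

V ≈ 10600 m³

From the SRT design equation V = Y Q (S₀−S) θ_c / [X (1 + k_d θ_c)] = 0.579 × 1450 × (2190 − 25.3) × 21.9 / [1850 × (1 + 0.0474 × 21.9)] = 3.98×10^7 / 3770 = 10556 m³.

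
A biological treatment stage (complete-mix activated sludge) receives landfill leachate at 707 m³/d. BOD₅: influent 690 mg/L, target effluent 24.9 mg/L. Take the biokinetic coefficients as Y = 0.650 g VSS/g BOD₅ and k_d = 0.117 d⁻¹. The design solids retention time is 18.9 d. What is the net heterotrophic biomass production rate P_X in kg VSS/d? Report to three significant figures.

P_X ≈ 95.2 kg VSS/d

Correct the yield for decay: Y_obs = Y/(1 + k_d θ_c) = 0.650 / (1 + 0.117 × 18.9) = 0.650 / 3.211 = 0.2024.
Substrate removed = Q·(S₀ − S) = 707 m³/d × (690 − 24.9) g/m³ = 4.7×10^5 g/d = 470.2 kg/d.
Net biomass production P_X = Y_obs × Q·(S₀ − S) = 0.2024 × 470.2 = 95.18 kg VSS/d.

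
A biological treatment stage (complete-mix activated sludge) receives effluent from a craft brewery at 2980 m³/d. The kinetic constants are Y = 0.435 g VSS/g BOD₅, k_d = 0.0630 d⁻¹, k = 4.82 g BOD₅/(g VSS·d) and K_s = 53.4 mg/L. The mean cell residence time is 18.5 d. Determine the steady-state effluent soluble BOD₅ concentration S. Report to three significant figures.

From the Monod/SRT balance for a CMAS, S = K_s·(1+k_d θ_c)/[θ_c·(Y k − k_d) − 1] = 53.4 × (1 + 0.0630 × 18.5) / [18.5 × (0.435 × 4.82 − 0.0630) − 1] = 115.6 / 36.62 = 3.157 mg/L.

S ≈ 3.16 mg/L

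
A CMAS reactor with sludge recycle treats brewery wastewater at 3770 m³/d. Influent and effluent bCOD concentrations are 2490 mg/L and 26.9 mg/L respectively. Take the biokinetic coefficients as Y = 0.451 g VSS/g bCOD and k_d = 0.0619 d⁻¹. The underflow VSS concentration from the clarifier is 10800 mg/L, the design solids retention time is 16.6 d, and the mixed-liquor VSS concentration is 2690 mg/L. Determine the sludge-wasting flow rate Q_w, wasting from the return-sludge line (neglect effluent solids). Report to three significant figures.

Rearranging the biomass balance for a CMAS with decay, V = Y·Q·ΔS·θ_c / [X·(1+k_d θ_c)] = 0.451 × 3770 × (2490 − 26.9) × 16.6 / [2690 × (1 + 0.0619 × 16.6)] = 6.95×10^7 / 5454 = 12746 m³.
Wasting from the return line (neglecting effluent solids): Q_w = V·X / (θ_c·X_r) = 12746 × 2690 / (16.6 × 10800) = 191.3 m³/d.

Q_w ≈ 191 m³/d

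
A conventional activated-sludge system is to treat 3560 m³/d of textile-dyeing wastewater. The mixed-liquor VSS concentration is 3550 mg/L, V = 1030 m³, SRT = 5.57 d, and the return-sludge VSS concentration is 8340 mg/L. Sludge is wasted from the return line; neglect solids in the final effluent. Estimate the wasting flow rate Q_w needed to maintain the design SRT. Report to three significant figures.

θ_c = V·X/(Q_w·X_r) when wasting from the recycle, so Q_w = V·X/(θ_c·X_r) = 1030 × 3550 / (5.57 × 8340) = 78.71 m³/d.

Q_w ≈ 78.7 m³/d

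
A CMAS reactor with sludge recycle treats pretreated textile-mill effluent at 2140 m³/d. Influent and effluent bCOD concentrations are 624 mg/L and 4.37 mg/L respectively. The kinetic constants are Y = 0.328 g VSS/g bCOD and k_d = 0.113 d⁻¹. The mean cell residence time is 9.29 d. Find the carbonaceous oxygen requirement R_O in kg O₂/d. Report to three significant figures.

R_O ≈ 1020 kg O₂/d

Observed yield with endogenous decay: Y_obs = Y / (1 + k_d·θ_c) = 0.328 / (1 + 0.113 × 9.29) = 0.328 / 2.050 = 0.1600 g VSS/g bCOD.
ΔS = 624 − 4.37 = 619.6 mg/L, so the substrate removal rate is 2140 × 619.6/1000 = 1326 kg bCOD/d.
P_X = Y_obs·Q·(S₀ − S) = 0.1600 × 1326 = 212.2 kg VSS/d.
Carbonaceous O₂ demand = substrate oxidised − cell-mass equivalent = 1326 − 1.42 × 212.2 = 1025 kg O₂/d.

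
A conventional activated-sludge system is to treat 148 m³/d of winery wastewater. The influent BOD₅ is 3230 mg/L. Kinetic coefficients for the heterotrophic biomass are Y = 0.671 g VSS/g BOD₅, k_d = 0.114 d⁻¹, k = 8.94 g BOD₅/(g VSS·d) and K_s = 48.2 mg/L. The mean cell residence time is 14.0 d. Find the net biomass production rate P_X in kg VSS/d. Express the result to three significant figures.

For a completely mixed reactor with recycle the Lawrence–McCarty relation gives S = K_s·(1 + k_d·θ_c) / [θ_c·(Y·k − k_d) − 1] = 48.2 × (1 + 0.114 × 14.0) / [14.0 × (0.671 × 8.94 − 0.114) − 1] = 125.1 / 81.39 = 1.537 mg/L.
Y_obs = Y / (1 + k_d θ_c) = 0.671 / (1 + 0.114 × 14.0) = 0.671 / 2.596 = 0.2585.
Substrate removed = Q·(S₀ − S) = 148 m³/d × (3230 − 1.54) g/m³ = 4.78×10^5 g/d = 477.8 kg/d.
Biomass produced: P_X = Y_obs·Q·ΔS = 0.2585 × 477.8 ≈ 123.5 kg VSS/d.

P_X ≈ 124 kg VSS/d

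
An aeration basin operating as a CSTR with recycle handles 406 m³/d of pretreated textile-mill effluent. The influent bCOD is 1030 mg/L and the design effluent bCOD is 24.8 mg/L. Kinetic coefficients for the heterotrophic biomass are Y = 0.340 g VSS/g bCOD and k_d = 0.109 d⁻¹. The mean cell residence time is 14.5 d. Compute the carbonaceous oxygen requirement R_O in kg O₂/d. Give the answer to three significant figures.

R_O ≈ 332 kg O₂/d

Correct the yield for decay: Y_obs = Y/(1 + k_d θ_c) = 0.340 / (1 + 0.109 × 14.5) = 0.340 / 2.580 = 0.1318.
Mass of bCOD removed per day: Q(S₀ − S) = 406 × 1005 g/m³ = 408.1 kg/d.
P_X = Y_obs·Q·(S₀ − S) = 0.1318 × 408.1 = 53.77 kg VSS/d.
R_O = Q·ΔS − 1.42 P_X = 408.1 − 76.36 = 331.8 kg O₂/d.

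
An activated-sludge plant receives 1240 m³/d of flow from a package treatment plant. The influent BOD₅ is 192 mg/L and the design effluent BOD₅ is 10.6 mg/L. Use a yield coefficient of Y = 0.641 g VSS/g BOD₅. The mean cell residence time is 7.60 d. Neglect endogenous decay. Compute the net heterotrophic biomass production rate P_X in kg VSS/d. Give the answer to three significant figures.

Since k_d ≈ 0, Y_obs = Y = 0.641 g VSS/g BOD₅.
Q·(S₀ − S) = 1240 × (192 − 10.6) × 10⁻³ = 224.9 kg/d removed.
Biomass produced: P_X = Y_obs·Q·ΔS = 0.6410 × 224.9 ≈ 144.2 kg VSS/d.

P_X ≈ 144 kg VSS/d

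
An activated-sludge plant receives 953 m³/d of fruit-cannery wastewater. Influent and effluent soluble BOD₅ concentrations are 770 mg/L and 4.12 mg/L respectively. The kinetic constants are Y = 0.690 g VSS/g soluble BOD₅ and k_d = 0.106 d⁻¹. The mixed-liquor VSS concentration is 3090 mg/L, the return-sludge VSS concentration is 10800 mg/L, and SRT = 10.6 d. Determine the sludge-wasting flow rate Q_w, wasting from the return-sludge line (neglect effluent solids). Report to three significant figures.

Q_w ≈ 22.0 m³/d

Rearranging the biomass balance for a CMAS with decay, V = Y·Q·ΔS·θ_c / [X·(1+k_d θ_c)] = 0.690 × 953 × (770 − 4.12) × 10.6 / [3090 × (1 + 0.106 × 10.6)] = 5.34×10^6 / 6562 = 813.5 m³.
Q_w = (V·X)/(θ_c X_r) = 813.5 × 3090 / (10.6 × 10800) = 21.96 m³/d.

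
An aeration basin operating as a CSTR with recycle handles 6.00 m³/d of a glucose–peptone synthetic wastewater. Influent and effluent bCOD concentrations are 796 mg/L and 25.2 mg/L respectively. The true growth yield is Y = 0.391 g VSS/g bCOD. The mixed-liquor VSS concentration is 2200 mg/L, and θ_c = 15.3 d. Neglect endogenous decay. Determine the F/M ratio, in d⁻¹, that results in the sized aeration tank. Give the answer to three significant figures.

V·X = Y·Q·ΔS·θ_c gives V = 0.391 × 6.00 × (796 − 25.2) × 15.3 / 2200 = 12.58 m³.
F/M = applied load / biomass = Q·S₀/(V·X) = 6.00 × 796 / (12.58 × 2200) = 0.1726 d⁻¹.

F/M ≈ 0.173 d⁻¹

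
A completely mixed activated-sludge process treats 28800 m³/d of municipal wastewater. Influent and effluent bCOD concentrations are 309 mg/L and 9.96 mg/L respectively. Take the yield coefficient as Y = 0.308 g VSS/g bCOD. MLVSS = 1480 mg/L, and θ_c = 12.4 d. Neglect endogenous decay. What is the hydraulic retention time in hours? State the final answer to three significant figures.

τ ≈ 18.5 h

V·X = Y·Q·ΔS·θ_c gives V = 0.308 × 28800 × (309 − 9.96) × 12.4 / 1480 = 22225 m³.
HRT = V/Q = 22225 m³ / 28800 m³·d⁻¹ = 0.7717 d × 24 = 18.52 h.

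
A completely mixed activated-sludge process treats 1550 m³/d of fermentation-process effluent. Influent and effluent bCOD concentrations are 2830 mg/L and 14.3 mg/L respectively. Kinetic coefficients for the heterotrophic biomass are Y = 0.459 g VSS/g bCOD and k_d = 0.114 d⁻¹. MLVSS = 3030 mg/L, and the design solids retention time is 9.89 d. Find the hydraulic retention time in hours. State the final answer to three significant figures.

τ ≈ 47.6 h

Steady-state biomass mass balance: V·X·(1 + k_d·θ_c) = Y·Q·(S₀ − S)·θ_c, so V = 0.459 × 1550 × (2830 − 14.3) × 9.89 / [3030 × (1 + 0.114 × 9.89)] = 1.98×10^7 / 6446 = 3073 m³.
τ = V/Q = 3073/1550 = 1.983 d, or 47.59 h.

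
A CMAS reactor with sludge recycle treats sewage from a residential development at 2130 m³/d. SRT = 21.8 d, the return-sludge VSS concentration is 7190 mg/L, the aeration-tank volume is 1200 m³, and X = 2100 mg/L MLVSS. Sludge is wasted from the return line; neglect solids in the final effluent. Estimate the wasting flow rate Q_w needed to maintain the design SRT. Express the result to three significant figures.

Wasting from the return line (neglecting effluent solids): Q_w = V·X / (θ_c·X_r) = 1200 × 2100 / (21.8 × 7190) = 16.08 m³/d.

Q_w ≈ 16.1 m³/d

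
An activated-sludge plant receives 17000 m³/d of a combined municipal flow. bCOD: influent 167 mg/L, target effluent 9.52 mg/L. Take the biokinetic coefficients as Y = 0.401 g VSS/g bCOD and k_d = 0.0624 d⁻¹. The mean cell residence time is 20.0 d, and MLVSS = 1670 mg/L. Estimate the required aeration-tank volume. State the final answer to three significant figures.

V ≈ 5720 m³

From the SRT design equation V = Y Q (S₀−S) θ_c / [X (1 + k_d θ_c)] = 0.401 × 17000 × (167 − 9.52) × 20.0 / [1670 × (1 + 0.0624 × 20.0)] = 2.15×10^7 / 3754 = 5719 m³.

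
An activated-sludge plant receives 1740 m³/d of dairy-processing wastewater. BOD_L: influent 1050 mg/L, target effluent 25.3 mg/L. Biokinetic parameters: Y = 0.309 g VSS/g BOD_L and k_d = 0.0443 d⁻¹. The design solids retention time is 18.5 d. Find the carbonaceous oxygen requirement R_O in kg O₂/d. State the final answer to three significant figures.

R_O ≈ 1350 kg O₂/d

The observed yield is Y_obs = Y/(1 + k_d·θ_c) = 0.309 / (1 + 0.0443 × 18.5) = 0.309 / 1.820 = 0.1698 g VSS per g BOD_L removed.
ΔS = 1050 − 25.3 = 1025 mg/L, so the substrate removal rate is 1740 × 1025/1000 = 1783 kg BOD_L/d.
Biomass synthesised: P_X = Y_obs × 1783 = 302.8 kg VSS/d.
Carbonaceous O₂ demand = substrate oxidised − cell-mass equivalent = 1783 − 1.42 × 302.8 = 1353 kg O₂/d.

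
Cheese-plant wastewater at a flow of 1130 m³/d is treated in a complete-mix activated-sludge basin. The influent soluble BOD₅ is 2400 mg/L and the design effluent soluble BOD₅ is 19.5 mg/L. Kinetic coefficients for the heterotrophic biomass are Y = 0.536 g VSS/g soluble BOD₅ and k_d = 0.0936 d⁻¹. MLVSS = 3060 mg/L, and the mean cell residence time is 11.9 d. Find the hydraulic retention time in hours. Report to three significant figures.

τ ≈ 56.3 h

Steady-state biomass mass balance: V·X·(1 + k_d·θ_c) = Y·Q·(S₀ − S)·θ_c, so V = 0.536 × 1130 × (2400 − 19.5) × 11.9 / [3060 × (1 + 0.0936 × 11.9)] = 1.72×10^7 / 6468 = 2653 m³.
Hydraulic retention time τ = V/Q = 2653 / 1130 = 2.347 d = 56.34 h.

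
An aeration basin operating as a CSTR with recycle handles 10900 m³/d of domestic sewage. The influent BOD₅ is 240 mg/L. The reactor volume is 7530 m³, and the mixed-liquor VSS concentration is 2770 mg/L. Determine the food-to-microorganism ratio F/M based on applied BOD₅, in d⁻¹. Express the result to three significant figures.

F/M = applied load / biomass = Q·S₀/(V·X) = 10900 × 240 / (7530 × 2770) = 0.1254 d⁻¹.

F/M ≈ 0.125 d⁻¹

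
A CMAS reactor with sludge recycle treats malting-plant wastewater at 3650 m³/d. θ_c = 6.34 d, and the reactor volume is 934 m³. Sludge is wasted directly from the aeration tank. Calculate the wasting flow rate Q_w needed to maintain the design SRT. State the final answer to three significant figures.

Q_w ≈ 147 m³/d

For wasting at MLVSS concentration, Q_w = V/θ_c = 934.0/6.34 = 147.3 m³/d.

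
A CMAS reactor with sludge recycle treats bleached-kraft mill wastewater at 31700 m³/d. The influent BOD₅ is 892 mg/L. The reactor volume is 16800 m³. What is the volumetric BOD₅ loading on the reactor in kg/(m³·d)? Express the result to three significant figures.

L_v ≈ 1.68 kg BOD₅/(m³·d)

Volumetric loading L_v = Q·S₀ / V = 31700 × 892 g/m³ / 16800 m³ = 1683 g/(m³·d) = 1.683 kg BOD₅/(m³·d).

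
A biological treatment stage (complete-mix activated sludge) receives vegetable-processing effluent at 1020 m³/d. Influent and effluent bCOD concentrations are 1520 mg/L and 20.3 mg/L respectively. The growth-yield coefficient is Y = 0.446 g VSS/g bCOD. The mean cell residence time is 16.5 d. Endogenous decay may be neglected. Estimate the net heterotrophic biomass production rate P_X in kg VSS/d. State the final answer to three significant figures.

No decay correction is needed, so Y_obs = Y = 0.446.
Q·(S₀ − S) = 1020 × (1520 − 20.3) × 10⁻³ = 1530 kg/d removed.
So the net sludge growth is P_X = 0.4460 × 1530 = 682.2 kg VSS/d.

P_X ≈ 682 kg VSS/d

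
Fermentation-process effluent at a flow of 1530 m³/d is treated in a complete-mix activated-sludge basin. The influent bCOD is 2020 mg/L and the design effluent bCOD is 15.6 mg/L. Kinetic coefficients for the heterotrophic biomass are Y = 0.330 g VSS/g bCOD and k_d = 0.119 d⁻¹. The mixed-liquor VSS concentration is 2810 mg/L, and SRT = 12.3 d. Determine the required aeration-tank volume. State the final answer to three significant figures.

Rearranging the biomass balance for a CMAS with decay, V = Y·Q·ΔS·θ_c / [X·(1+k_d θ_c)] = 0.330 × 1530 × (2020 − 15.6) × 12.3 / [2810 × (1 + 0.119 × 12.3)] = 1.24×10^7 / 6923 = 1798 m³.

V ≈ 1800 m³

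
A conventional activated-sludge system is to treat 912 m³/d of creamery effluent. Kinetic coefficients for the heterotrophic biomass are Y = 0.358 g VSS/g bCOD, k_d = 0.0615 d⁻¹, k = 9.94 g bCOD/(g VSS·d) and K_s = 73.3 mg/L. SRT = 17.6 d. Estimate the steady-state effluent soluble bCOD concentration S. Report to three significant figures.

S ≈ 2.52 mg/L

For a completely mixed reactor with recycle the Lawrence–McCarty relation gives S = K_s·(1 + k_d·θ_c) / [θ_c·(Y·k − k_d) − 1] = 73.3 × (1 + 0.0615 × 17.6) / [17.6 × (0.358 × 9.94 − 0.0615) − 1] = 152.6 / 60.55 = 2.521 mg/L.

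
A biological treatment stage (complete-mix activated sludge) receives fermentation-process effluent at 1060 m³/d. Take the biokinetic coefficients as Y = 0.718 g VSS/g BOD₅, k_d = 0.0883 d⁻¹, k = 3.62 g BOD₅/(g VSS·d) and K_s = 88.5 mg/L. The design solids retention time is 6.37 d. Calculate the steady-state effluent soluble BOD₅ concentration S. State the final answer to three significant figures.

From the Monod/SRT balance for a CMAS, S = K_s·(1+k_d θ_c)/[θ_c·(Y k − k_d) − 1] = 88.5 × (1 + 0.0883 × 6.37) / [6.37 × (0.718 × 3.62 − 0.0883) − 1] = 138.3 / 14.99 = 9.222 mg/L.

S ≈ 9.22 mg/L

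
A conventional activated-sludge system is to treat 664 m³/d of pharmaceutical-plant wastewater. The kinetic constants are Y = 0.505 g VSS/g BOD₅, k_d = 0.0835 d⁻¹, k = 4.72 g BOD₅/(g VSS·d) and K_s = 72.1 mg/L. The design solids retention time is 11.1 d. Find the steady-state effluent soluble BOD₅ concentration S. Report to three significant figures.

From the Monod/SRT balance for a CMAS, S = K_s·(1+k_d θ_c)/[θ_c·(Y k − k_d) − 1] = 72.1 × (1 + 0.0835 × 11.1) / [11.1 × (0.505 × 4.72 − 0.0835) − 1] = 138.9 / 24.53 = 5.663 mg/L.

S ≈ 5.66 mg/L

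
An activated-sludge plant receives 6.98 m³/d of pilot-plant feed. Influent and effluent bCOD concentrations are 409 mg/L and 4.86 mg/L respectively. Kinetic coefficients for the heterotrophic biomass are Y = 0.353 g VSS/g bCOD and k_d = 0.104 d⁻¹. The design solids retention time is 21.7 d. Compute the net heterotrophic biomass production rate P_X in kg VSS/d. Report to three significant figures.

Observed yield with endogenous decay: Y_obs = Y / (1 + k_d·θ_c) = 0.353 / (1 + 0.104 × 21.7) = 0.353 / 3.257 = 0.1084 g VSS/g bCOD.
Substrate removed = Q·(S₀ − S) = 6.98 m³/d × (409 − 4.86) g/m³ = 2.82×10^3 g/d = 2.821 kg/d.
Net biomass production P_X = Y_obs × Q·(S₀ − S) = 0.1084 × 2.821 = 0.3058 kg VSS/d.

P_X ≈ 0.306 kg VSS/d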